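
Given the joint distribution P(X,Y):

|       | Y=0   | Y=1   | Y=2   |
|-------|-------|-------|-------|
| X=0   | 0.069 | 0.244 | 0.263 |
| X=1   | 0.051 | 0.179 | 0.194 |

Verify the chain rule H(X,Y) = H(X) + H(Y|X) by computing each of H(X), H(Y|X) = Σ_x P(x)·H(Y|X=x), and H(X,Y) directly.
H(X) = 0.9833 bits, H(Y|X) = 1.4084 bits, H(X,Y) = 2.3917 bits

Marginal of X (row sums):
  P(X=0) = 0.069 + 0.244 + 0.263 = 0.576
  P(X=1) = 0.051 + 0.179 + 0.194 = 0.424
H(X) = -[0.576·log₂(0.576) + 0.424·log₂(0.424)]
  = 0.45841 + 0.52485 = 0.9833 bits

H(Y|X) = Σ_x P(x)·H(Y|X=x):
  X=0: P(X=0) = 0.576, P(Y|X=0) = (23/192, 61/144, 263/576) → H(Y|X=0) = 1.40808
  X=1: P(X=1) = 0.424, P(Y|X=1) = (51/424, 179/424, 97/212) → H(Y|X=1) = 1.40886
H(Y|X) = 0.576·1.40808 + 0.424·1.40886 = 1.4084 bits

H(X,Y) = -Σ_{x,y} P(x,y) log₂ P(x,y). Per-cell terms -P(x,y)·log₂P(x,y):
  X=0: 0.26615, 0.49655, 0.50677
  X=1: 0.21896, 0.44427, 0.45898
Sum of the 6 terms: H(X,Y) = 2.3917 bits

Chain rule check:
  H(X) + H(Y|X) = 0.9833 + 1.4084 = 2.3917 bits
  H(X,Y) = 2.3917 bits
✓ Chain rule verified.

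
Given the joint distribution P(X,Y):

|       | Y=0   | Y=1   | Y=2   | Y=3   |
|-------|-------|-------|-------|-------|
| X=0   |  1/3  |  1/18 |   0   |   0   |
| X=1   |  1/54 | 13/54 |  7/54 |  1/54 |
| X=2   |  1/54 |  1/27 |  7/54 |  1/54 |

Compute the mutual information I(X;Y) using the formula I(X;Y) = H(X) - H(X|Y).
0.6442 bits

I(X;Y) = H(X) - H(X|Y)

Marginal of X (row sums):
  P(X=0) = 1/3 + 1/18 + 0 + 0 = 7/18
  P(X=1) = 1/54 + 13/54 + 7/54 + 1/54 = 11/27
  P(X=2) = 1/54 + 1/27 + 7/54 + 1/54 = 11/54
H(X) = -[(7/18)·log₂(7/18) + (11/27)·log₂(11/27) + (11/54)·log₂(11/54)]
  = 0.52989 + 0.52778 + 0.46759 = 1.52526 bits

Marginal of Y (column sums):
  P(Y=0) = 1/3 + 1/54 + 1/54 = 10/27
  P(Y=1) = 1/18 + 13/54 + 1/27 = 1/3
  P(Y=2) = 0 + 7/54 + 7/54 = 7/27
  P(Y=3) = 0 + 1/54 + 1/54 = 1/27
H(X|Y) = Σ_y P(y)·H(X|Y=y):
  Y=0: P(Y=0) = 10/27, P(X|Y=0) = (9/10, 1/20, 1/20) → H(X|Y=0) = 0.56900
  Y=1: P(Y=1) = 1/3, P(X|Y=1) = (1/6, 13/18, 1/9) → H(X|Y=1) = 1.12211
  Y=2: P(Y=2) = 7/27, P(X|Y=2) = (0, 1/2, 1/2) → H(X|Y=2) = 1.00000
  Y=3: P(Y=3) = 1/27, P(X|Y=3) = (0, 1/2, 1/2) → H(X|Y=3) = 1.00000
H(X|Y) = (10/27)·0.56900 + (1/3)·1.12211 + (7/27)·1.00000 + (1/27)·1.00000 = 0.88107 bits

I(X;Y) = H(X) - H(X|Y) = 1.52526 - 0.88107 = 0.6442 bits

Cross-check via I(X;Y) = H(X) + H(Y) - H(X,Y): computing H(Y) from the column sums and H(X,Y) from the 12 cells in the same way gives H(Y) = 1.74007 bits and H(X,Y) = 2.62114 bits, so
I(X;Y) = 1.52526 + 1.74007 - 2.62114 = 0.6442 bits ✓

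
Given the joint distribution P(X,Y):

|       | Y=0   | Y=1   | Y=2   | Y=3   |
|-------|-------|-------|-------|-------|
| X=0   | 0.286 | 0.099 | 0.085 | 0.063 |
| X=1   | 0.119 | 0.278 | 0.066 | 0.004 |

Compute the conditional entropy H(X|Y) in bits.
0.8381 bits

H(X|Y) = H(X,Y) - H(Y)

H(X,Y) = -Σ_{x,y} P(x,y) log₂ P(x,y). Per-cell terms -P(x,y)·log₂P(x,y):
  X=0: 0.5165, 0.3303, 0.3023, 0.2513
  X=1: 0.3654, 0.5134, 0.2588, 0.0319
Sum of the 8 terms: H(X,Y) = 2.5699 bits

Marginal of Y (column sums):
  P(Y=0) = 0.286 + 0.119 = 0.405
  P(Y=1) = 0.099 + 0.278 = 0.377
  P(Y=2) = 0.085 + 0.066 = 0.151
  P(Y=3) = 0.063 + 0.004 = 0.067
H(Y) = -[0.405·log₂(0.405) + 0.377·log₂(0.377) + 0.151·log₂(0.151) + 0.067·log₂(0.067)]
  = 0.5281 + 0.5306 + 0.4118 + 0.2613 = 1.7318 bits

H(X|Y) = H(X,Y) - H(Y) = 2.5699 - 1.7318 = 0.8381 bits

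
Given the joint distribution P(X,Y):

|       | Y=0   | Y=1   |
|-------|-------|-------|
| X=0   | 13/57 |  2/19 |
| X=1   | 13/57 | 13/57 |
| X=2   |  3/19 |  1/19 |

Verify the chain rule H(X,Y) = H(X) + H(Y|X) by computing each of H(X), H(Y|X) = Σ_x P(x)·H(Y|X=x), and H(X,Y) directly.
H(X) = 1.5181 bits, H(Y|X) = 0.9269 bits, H(X,Y) = 2.4450 bits

Marginal of X (row sums):
  P(X=0) = 13/57 + 2/19 = 1/3
  P(X=1) = 13/57 + 13/57 = 26/57
  P(X=2) = 3/19 + 1/19 = 4/19
H(X) = -[(1/3)·log₂(1/3) + (26/57)·log₂(26/57) + (4/19)·log₂(4/19)]
  = 0.528321 + 0.516556 + 0.473248 = 1.5181 bits

H(Y|X) = Σ_x P(x)·H(Y|X=x):
  X=0: P(X=0) = 1/3, P(Y|X=0) = (13/19, 6/19) → H(Y|X=0) = 0.899744
  X=1: P(X=1) = 26/57, P(Y|X=1) = (1/2, 1/2) → H(Y|X=1) = 1.000000
  X=2: P(X=2) = 4/19, P(Y|X=2) = (3/4, 1/4) → H(Y|X=2) = 0.811278
H(Y|X) = (1/3)·0.899744 + (26/57)·1.000000 + (4/19)·0.811278 = 0.9269 bits

H(X,Y) = -Σ_{x,y} P(x,y) log₂ P(x,y). Per-cell terms -P(x,y)·log₂P(x,y):
  X=0: 0.486348, 0.341887
  X=1: 0.486348, 0.486348
  X=2: 0.420468, 0.223575
Sum of the 6 terms: H(X,Y) = 2.4450 bits

Chain rule check:
  H(X) + H(Y|X) = 1.5181 + 0.9269 = 2.4450 bits
  H(X,Y) = 2.4450 bits
✓ Chain rule verified.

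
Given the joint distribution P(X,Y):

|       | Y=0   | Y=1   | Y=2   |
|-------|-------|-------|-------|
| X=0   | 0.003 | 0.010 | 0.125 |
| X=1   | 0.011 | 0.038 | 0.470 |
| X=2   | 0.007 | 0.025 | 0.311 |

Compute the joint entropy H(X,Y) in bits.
1.9366 bits

H(X,Y) = -Σ_{x,y} P(x,y) log₂ P(x,y). Per-cell terms -P(x,y)·log₂P(x,y):
  X=0: 0.02514, 0.06644, 0.37500
  X=1: 0.07157, 0.17928, 0.51196
  X=2: 0.05011, 0.13305, 0.52404
Sum of the 9 terms: H(X,Y) = 1.9366 bits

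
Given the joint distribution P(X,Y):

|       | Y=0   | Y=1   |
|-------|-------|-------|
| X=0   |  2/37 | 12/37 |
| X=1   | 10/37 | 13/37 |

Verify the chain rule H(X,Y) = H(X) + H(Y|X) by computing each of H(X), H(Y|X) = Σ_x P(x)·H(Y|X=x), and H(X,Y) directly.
H(X) = 0.9569 bits, H(Y|X) = 0.8378 bits, H(X,Y) = 1.7947 bits

Marginal of X (row sums):
  P(X=0) = 2/37 + 12/37 = 14/37
  P(X=1) = 10/37 + 13/37 = 23/37
H(X) = -[(14/37)·log₂(14/37) + (23/37)·log₂(23/37)]
  = 0.53052 + 0.42636 = 0.9569 bits

H(Y|X) = Σ_x P(x)·H(Y|X=x):
  X=0: P(X=0) = 14/37, P(Y|X=0) = (1/7, 6/7) → H(Y|X=0) = 0.59167
  X=1: P(X=1) = 23/37, P(Y|X=1) = (10/23, 13/23) → H(Y|X=1) = 0.98769
H(Y|X) = (14/37)·0.59167 + (23/37)·0.98769 = 0.8378 bits

H(X,Y) = -Σ_{x,y} P(x,y) log₂ P(x,y). Per-cell terms -P(x,y)·log₂P(x,y):
  X=0: 0.22754, 0.52686
  X=1: 0.51014, 0.53019
Sum of the 4 terms: H(X,Y) = 1.7947 bits

Chain rule check:
  H(X) + H(Y|X) = 0.9569 + 0.8378 = 1.7947 bits
  H(X,Y) = 1.7947 bits
✓ Chain rule verified.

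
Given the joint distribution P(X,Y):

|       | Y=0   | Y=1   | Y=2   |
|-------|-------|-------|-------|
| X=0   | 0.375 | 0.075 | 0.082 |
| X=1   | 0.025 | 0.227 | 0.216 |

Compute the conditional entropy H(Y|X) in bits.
1.2060 bits

H(Y|X) = H(X,Y) - H(X)

H(X,Y) = -Σ_{x,y} P(x,y) log₂ P(x,y). Per-cell terms -P(x,y)·log₂P(x,y):
  X=0: 0.530639, 0.280272, 0.295875
  X=1: 0.133048, 0.485607, 0.477554
Sum of the 6 terms: H(X,Y) = 2.202995 bits

Marginal of X (row sums):
  P(X=0) = 0.375 + 0.075 + 0.082 = 0.532
  P(X=1) = 0.025 + 0.227 + 0.216 = 0.468
H(X) = -[0.532·log₂(0.532) + 0.468·log₂(0.468)]
  = 0.484387 + 0.512656 = 0.997043 bits

H(Y|X) = H(X,Y) - H(X) = 2.202995 - 0.997043 = 1.2060 bits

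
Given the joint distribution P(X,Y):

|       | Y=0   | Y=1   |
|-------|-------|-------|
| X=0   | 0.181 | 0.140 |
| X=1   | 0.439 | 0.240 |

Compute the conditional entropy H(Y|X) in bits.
0.9535 bits

H(Y|X) = H(X,Y) - H(X)

H(X,Y) = -Σ_{x,y} P(x,y) log₂ P(x,y). Per-cell terms -P(x,y)·log₂P(x,y):
  X=0: 0.44633, 0.39711
  X=1: 0.52140, 0.49413
Sum of the 4 terms: H(X,Y) = 1.8590 bits

Marginal of X (row sums):
  P(X=0) = 0.181 + 0.140 = 0.321
  P(X=1) = 0.439 + 0.240 = 0.679
H(X) = -[0.321·log₂(0.321) + 0.679·log₂(0.679)]
  = 0.52623 + 0.37923 = 0.9055 bits

H(Y|X) = H(X,Y) - H(X) = 1.8590 - 0.9055 = 0.9535 bits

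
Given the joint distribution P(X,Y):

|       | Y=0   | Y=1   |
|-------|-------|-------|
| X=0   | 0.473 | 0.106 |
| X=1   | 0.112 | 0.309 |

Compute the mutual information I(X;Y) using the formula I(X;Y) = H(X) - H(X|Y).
0.2296 bits

I(X;Y) = H(X) - H(X|Y)

Marginal of X (row sums):
  P(X=0) = 0.473 + 0.106 = 0.579
  P(X=1) = 0.112 + 0.309 = 0.421
H(X) = -[0.579·log₂(0.579) + 0.421·log₂(0.421)]
  = 0.45646 + 0.52545 = 0.9819 bits

Marginal of Y (column sums):
  P(Y=0) = 0.473 + 0.112 = 0.585
  P(Y=1) = 0.106 + 0.309 = 0.415
H(X|Y) = Σ_y P(y)·H(X|Y=y):
  Y=0: P(Y=0) = 0.585, P(X|Y=0) = (473/585, 112/585) → H(X|Y=0) = 0.70450
  Y=1: P(Y=1) = 0.415, P(X|Y=1) = (106/415, 309/415) → H(X|Y=1) = 0.81976
H(X|Y) = 0.585·0.70450 + 0.415·0.81976 = 0.7523 bits

I(X;Y) = H(X) - H(X|Y) = 0.9819 - 0.7523 = 0.2296 bits

Cross-check via I(X;Y) = H(X) + H(Y) - H(X,Y): computing H(Y) from the column sums and H(X,Y) from the 4 cells in the same way gives H(Y) = 0.9791 bits and H(X,Y) = 1.7314 bits, so
I(X;Y) = 0.9819 + 0.9791 - 1.7314 = 0.2296 bits ✓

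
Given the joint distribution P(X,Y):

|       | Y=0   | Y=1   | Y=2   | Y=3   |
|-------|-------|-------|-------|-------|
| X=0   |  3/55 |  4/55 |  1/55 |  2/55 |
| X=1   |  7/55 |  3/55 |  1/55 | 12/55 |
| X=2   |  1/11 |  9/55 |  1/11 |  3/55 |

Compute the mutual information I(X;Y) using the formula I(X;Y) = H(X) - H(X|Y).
0.1736 bits

I(X;Y) = H(X) - H(X|Y)

Marginal of X (row sums):
  P(X=0) = 3/55 + 4/55 + 1/55 + 2/55 = 2/11
  P(X=1) = 7/55 + 3/55 + 1/55 + 12/55 = 23/55
  P(X=2) = 1/11 + 9/55 + 1/11 + 3/55 = 2/5
H(X) = -[(2/11)·log₂(2/11) + (23/55)·log₂(23/55) + (2/5)·log₂(2/5)]
  = 0.44717 + 0.52599 + 0.52877 = 1.5019 bits

Marginal of Y (column sums):
  P(Y=0) = 3/55 + 7/55 + 1/11 = 3/11
  P(Y=1) = 4/55 + 3/55 + 9/55 = 16/55
  P(Y=2) = 1/55 + 1/55 + 1/11 = 7/55
  P(Y=3) = 2/55 + 12/55 + 3/55 = 17/55
H(X|Y) = Σ_y P(y)·H(X|Y=y):
  Y=0: P(Y=0) = 3/11, P(X|Y=0) = (1/5, 7/15, 1/3) → H(X|Y=0) = 1.50582
  Y=1: P(Y=1) = 16/55, P(X|Y=1) = (1/4, 3/16, 9/16) → H(X|Y=1) = 1.41974
  Y=2: P(Y=2) = 7/55, P(X|Y=2) = (1/7, 1/7, 5/7) → H(X|Y=2) = 1.14883
  Y=3: P(Y=3) = 17/55, P(X|Y=3) = (2/17, 12/17, 3/17) → H(X|Y=3) = 1.15955
H(X|Y) = (3/11)·1.50582 + (16/55)·1.41974 + (7/55)·1.14883 + (17/55)·1.15955 = 1.3283 bits

I(X;Y) = H(X) - H(X|Y) = 1.5019 - 1.3283 = 0.1736 bits

Cross-check via I(X;Y) = H(X) + H(Y) - H(X,Y): computing H(Y) from the column sums and H(X,Y) from the 12 cells in the same way gives H(Y) = 1.9315 bits and H(X,Y) = 3.2598 bits, so
I(X;Y) = 1.5019 + 1.9315 - 3.2598 = 0.1736 bits ✓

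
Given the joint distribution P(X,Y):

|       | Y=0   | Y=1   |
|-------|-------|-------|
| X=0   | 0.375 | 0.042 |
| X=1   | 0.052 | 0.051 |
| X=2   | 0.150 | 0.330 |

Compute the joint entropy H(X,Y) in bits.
2.1019 bits

H(X,Y) = -Σ_{x,y} P(x,y) log₂ P(x,y). Per-cell terms -P(x,y)·log₂P(x,y):
  X=0: 0.530639, 0.192086
  X=1: 0.221798, 0.218961
  X=2: 0.410545, 0.527822
Sum of the 6 terms: H(X,Y) = 2.1019 bits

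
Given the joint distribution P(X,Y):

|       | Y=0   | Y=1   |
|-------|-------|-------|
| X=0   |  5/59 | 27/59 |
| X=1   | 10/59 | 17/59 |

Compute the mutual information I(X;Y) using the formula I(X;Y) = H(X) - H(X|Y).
0.0436 bits

I(X;Y) = H(X) - H(X|Y)

Marginal of X (row sums):
  P(X=0) = 5/59 + 27/59 = 32/59
  P(X=1) = 10/59 + 17/59 = 27/59
H(X) = -[(32/59)·log₂(32/59) + (27/59)·log₂(27/59)]
  = 0.4787 + 0.5161 = 0.9948 bits

Marginal of Y (column sums):
  P(Y=0) = 5/59 + 10/59 = 15/59
  P(Y=1) = 27/59 + 17/59 = 44/59
H(X|Y) = Σ_y P(y)·H(X|Y=y):
  Y=0: P(Y=0) = 15/59, P(X|Y=0) = (1/3, 2/3) → H(X|Y=0) = 0.9183
  Y=1: P(Y=1) = 44/59, P(X|Y=1) = (27/44, 17/44) → H(X|Y=1) = 0.9624
H(X|Y) = (15/59)·0.9183 + (44/59)·0.9624 = 0.9512 bits

I(X;Y) = H(X) - H(X|Y) = 0.9948 - 0.9512 = 0.0436 bits

Cross-check via I(X;Y) = H(X) + H(Y) - H(X,Y): computing H(Y) from the column sums and H(X,Y) from the 4 cells in the same way gives H(Y) = 0.8179 bits and H(X,Y) = 1.7691 bits, so
I(X;Y) = 0.9948 + 0.8179 - 1.7691 = 0.0436 bits ✓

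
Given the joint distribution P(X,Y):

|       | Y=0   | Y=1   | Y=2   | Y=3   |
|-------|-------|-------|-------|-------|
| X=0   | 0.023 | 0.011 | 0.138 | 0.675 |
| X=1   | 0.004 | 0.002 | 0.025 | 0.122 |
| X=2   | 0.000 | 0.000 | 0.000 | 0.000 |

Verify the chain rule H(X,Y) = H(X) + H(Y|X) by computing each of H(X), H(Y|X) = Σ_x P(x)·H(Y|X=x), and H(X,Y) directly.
H(X) = 0.6173 bits, H(Y|X) = 0.9096 bits, H(X,Y) = 1.5269 bits

Marginal of X (row sums):
  P(X=0) = 0.023 + 0.011 + 0.138 + 0.675 = 0.847
  P(X=1) = 0.004 + 0.002 + 0.025 + 0.122 = 0.153
  P(X=2) = 0.000 + 0.000 + 0.000 + 0.000 = 0.000
H(X) = -[0.847·log₂(0.847) + 0.153·log₂(0.153)]   (outcomes with P = 0 contribute 0)
  = 0.20291 + 0.41438 = 0.6173 bits

H(Y|X) = Σ_x P(x)·H(Y|X=x):
  X=0: P(X=0) = 0.847, P(Y|X=0) = (23/847, 1/77, 138/847, 675/847) → H(Y|X=0) = 0.91013
  X=1: P(X=1) = 0.153, P(Y|X=1) = (4/153, 2/153, 25/153, 122/153) → H(Y|X=1) = 0.90676
  X=2: P(X=2) = 0 → contributes 0
H(Y|X) = 0.847·0.91013 + 0.153·0.90676 = 0.9096 bits

H(X,Y) = -Σ_{x,y} P(x,y) log₂ P(x,y). Per-cell terms -P(x,y)·log₂P(x,y):
  X=0: 0.12517, 0.07157, 0.39430, 0.38275
  X=1: 0.03186, 0.01793, 0.13305, 0.37028
  X=2: 0.00000, 0.00000, 0.00000, 0.00000
  (cells with P = 0 contribute 0)
Sum of the 12 terms: H(X,Y) = 1.5269 bits

Chain rule check:
  H(X) + H(Y|X) = 0.6173 + 0.9096 = 1.5269 bits
  H(X,Y) = 1.5269 bits
✓ Chain rule verified.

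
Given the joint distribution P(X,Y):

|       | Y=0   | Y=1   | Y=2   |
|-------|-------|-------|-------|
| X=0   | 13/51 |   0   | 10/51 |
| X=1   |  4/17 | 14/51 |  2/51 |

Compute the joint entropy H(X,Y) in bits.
2.1499 bits

H(X,Y) = -Σ_{x,y} P(x,y) log₂ P(x,y). Per-cell terms -P(x,y)·log₂P(x,y):
  X=0: 0.50266, 0.00000, 0.46088
  X=1: 0.49117, 0.51198, 0.18323
  (cells with P = 0 contribute 0)
Sum of the 6 terms: H(X,Y) = 2.1499 bits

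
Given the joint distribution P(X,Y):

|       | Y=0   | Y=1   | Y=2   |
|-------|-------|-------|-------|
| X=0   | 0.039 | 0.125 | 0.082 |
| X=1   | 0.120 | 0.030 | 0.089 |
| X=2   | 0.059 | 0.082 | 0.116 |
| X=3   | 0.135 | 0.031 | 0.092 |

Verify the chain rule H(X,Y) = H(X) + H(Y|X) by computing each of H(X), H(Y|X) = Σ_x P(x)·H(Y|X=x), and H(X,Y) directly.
H(X) = 1.9993 bits, H(Y|X) = 1.4429 bits, H(X,Y) = 3.4422 bits

Marginal of X (row sums):
  P(X=0) = 0.039 + 0.125 + 0.082 = 0.246
  P(X=1) = 0.120 + 0.030 + 0.089 = 0.239
  P(X=2) = 0.059 + 0.082 + 0.116 = 0.257
  P(X=3) = 0.135 + 0.031 + 0.092 = 0.258
H(X) = -[0.246·log₂(0.246) + 0.239·log₂(0.239) + 0.257·log₂(0.257) + 0.258·log₂(0.258)]
  = 0.49772 + 0.49352 + 0.50376 + 0.50428 = 1.9993 bits

H(Y|X) = Σ_x P(x)·H(Y|X=x):
  X=0: P(X=0) = 0.246, P(Y|X=0) = (13/82, 125/246, 1/3) → H(Y|X=0) = 1.44588
  X=1: P(X=1) = 0.239, P(Y|X=1) = (120/239, 30/239, 89/239) → H(Y|X=1) = 1.40558
  X=2: P(X=2) = 0.257, P(Y|X=2) = (59/257, 82/257, 116/257) → H(Y|X=2) = 1.53122
  X=3: P(X=3) = 0.258, P(Y|X=3) = (45/86, 31/258, 46/129) → H(Y|X=3) = 1.38674
H(Y|X) = 0.246·1.44588 + 0.239·1.40558 + 0.257·1.53122 + 0.258·1.38674 = 1.4429 bits

H(X,Y) = -Σ_{x,y} P(x,y) log₂ P(x,y). Per-cell terms -P(x,y)·log₂P(x,y):
  X=0: 0.18253, 0.37500, 0.29588
  X=1: 0.36707, 0.15177, 0.31061
  X=2: 0.24091, 0.29588, 0.36051
  X=3: 0.39001, 0.15536, 0.31668
Sum of the 12 terms: H(X,Y) = 3.4422 bits

Chain rule check:
  H(X) + H(Y|X) = 1.9993 + 1.4429 = 3.4422 bits
  H(X,Y) = 3.4422 bits
✓ Chain rule verified.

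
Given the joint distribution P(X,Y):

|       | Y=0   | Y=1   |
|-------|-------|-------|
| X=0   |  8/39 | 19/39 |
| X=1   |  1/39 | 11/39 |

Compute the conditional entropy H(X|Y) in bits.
0.8454 bits

H(X|Y) = H(X,Y) - H(Y)

H(X,Y) = -Σ_{x,y} P(x,y) log₂ P(x,y). Per-cell terms -P(x,y)·log₂P(x,y):
  X=0: 0.46880, 0.50544
  X=1: 0.13552, 0.51502
Sum of the 4 terms: H(X,Y) = 1.62478 bits

Marginal of Y (column sums):
  P(Y=0) = 8/39 + 1/39 = 3/13
  P(Y=1) = 19/39 + 11/39 = 10/13
H(Y) = -[(3/13)·log₂(3/13) + (10/13)·log₂(10/13)]
  = 0.48819 + 0.29116 = 0.77935 bits

H(X|Y) = H(X,Y) - H(Y) = 1.62478 - 0.77935 = 0.8454 bits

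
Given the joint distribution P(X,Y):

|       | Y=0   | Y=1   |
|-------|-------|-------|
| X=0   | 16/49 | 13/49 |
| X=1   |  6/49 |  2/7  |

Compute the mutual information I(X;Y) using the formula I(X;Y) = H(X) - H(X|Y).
0.0455 bits

I(X;Y) = H(X) - H(X|Y)

Marginal of X (row sums):
  P(X=0) = 16/49 + 13/49 = 29/49
  P(X=1) = 6/49 + 2/7 = 20/49
H(X) = -[(29/49)·log₂(29/49) + (20/49)·log₂(20/49)]
  = 0.44786 + 0.52767 = 0.9755 bits

Marginal of Y (column sums):
  P(Y=0) = 16/49 + 6/49 = 22/49
  P(Y=1) = 13/49 + 2/7 = 27/49
H(X|Y) = Σ_y P(y)·H(X|Y=y):
  Y=0: P(Y=0) = 22/49, P(X|Y=0) = (8/11, 3/11) → H(X|Y=0) = 0.84535
  Y=1: P(Y=1) = 27/49, P(X|Y=1) = (13/27, 14/27) → H(X|Y=1) = 0.99901
H(X|Y) = (22/49)·0.84535 + (27/49)·0.99901 = 0.9300 bits

I(X;Y) = H(X) - H(X|Y) = 0.9755 - 0.9300 = 0.0455 bits

Cross-check via I(X;Y) = H(X) + H(Y) - H(X,Y): computing H(Y) from the column sums and H(X,Y) from the 4 cells in the same way gives H(Y) = 0.9925 bits and H(X,Y) = 1.9225 bits, so
I(X;Y) = 0.9755 + 0.9925 - 1.9225 = 0.0455 bits ✓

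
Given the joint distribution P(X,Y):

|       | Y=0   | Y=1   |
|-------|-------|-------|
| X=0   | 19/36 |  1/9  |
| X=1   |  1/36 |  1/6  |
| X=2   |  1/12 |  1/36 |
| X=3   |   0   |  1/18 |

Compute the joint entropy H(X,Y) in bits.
2.0873 bits

H(X,Y) = -Σ_{x,y} P(x,y) log₂ P(x,y). Per-cell terms -P(x,y)·log₂P(x,y):
  X=0: 0.48661, 0.35221
  X=1: 0.14361, 0.43083
  X=2: 0.29875, 0.14361
  X=3: 0.00000, 0.23166
  (cells with P = 0 contribute 0)
Sum of the 8 terms: H(X,Y) = 2.0873 bits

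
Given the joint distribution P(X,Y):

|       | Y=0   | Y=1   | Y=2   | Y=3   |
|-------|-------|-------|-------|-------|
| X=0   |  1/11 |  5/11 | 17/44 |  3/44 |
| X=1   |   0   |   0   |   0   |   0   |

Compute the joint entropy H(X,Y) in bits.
1.6258 bits

H(X,Y) = -Σ_{x,y} P(x,y) log₂ P(x,y). Per-cell terms -P(x,y)·log₂P(x,y):
  X=0: 0.3145, 0.5170, 0.5301, 0.2642
  X=1: 0.0000, 0.0000, 0.0000, 0.0000
  (cells with P = 0 contribute 0)
Sum of the 8 terms: H(X,Y) = 1.6258 bits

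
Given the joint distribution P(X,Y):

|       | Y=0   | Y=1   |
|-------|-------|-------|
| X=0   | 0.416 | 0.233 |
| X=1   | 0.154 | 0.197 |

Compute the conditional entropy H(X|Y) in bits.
0.9076 bits

H(X|Y) = H(X,Y) - H(Y)

H(X,Y) = -Σ_{x,y} P(x,y) log₂ P(x,y). Per-cell terms -P(x,y)·log₂P(x,y):
  X=0: 0.52638, 0.48967
  X=1: 0.41565, 0.46172
Sum of the 4 terms: H(X,Y) = 1.8934 bits

Marginal of Y (column sums):
  P(Y=0) = 0.416 + 0.154 = 0.570
  P(Y=1) = 0.233 + 0.197 = 0.430
H(Y) = -[0.570·log₂(0.570) + 0.430·log₂(0.430)]
  = 0.46225 + 0.52356 = 0.9858 bits

H(X|Y) = H(X,Y) - H(Y) = 1.8934 - 0.9858 = 0.9076 bits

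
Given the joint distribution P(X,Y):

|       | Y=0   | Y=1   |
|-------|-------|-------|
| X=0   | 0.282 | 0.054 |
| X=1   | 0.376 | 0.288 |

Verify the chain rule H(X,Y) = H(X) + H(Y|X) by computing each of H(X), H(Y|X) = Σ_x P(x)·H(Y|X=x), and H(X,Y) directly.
H(X) = 0.9209 bits, H(Y|X) = 0.8693 bits, H(X,Y) = 1.7902 bits

Marginal of X (row sums):
  P(X=0) = 0.282 + 0.054 = 0.336
  P(X=1) = 0.376 + 0.288 = 0.664
H(X) = -[0.336·log₂(0.336) + 0.664·log₂(0.664)]
  = 0.52868 + 0.39225 = 0.9209 bits

H(Y|X) = Σ_x P(x)·H(Y|X=x):
  X=0: P(X=0) = 0.336, P(Y|X=0) = (47/56, 9/56) → H(Y|X=0) = 0.63602
  X=1: P(X=1) = 0.664, P(Y|X=1) = (47/83, 36/83) → H(Y|X=1) = 0.98729
H(Y|X) = 0.336·0.63602 + 0.664·0.98729 = 0.8693 bits

H(X,Y) = -Σ_{x,y} P(x,y) log₂ P(x,y). Per-cell terms -P(x,y)·log₂P(x,y):
  X=0: 0.51500, 0.22739
  X=1: 0.53061, 0.51721
Sum of the 4 terms: H(X,Y) = 1.7902 bits

Chain rule check:
  H(X) + H(Y|X) = 0.9209 + 0.8693 = 1.7902 bits
  H(X,Y) = 1.7902 bits
✓ Chain rule verified.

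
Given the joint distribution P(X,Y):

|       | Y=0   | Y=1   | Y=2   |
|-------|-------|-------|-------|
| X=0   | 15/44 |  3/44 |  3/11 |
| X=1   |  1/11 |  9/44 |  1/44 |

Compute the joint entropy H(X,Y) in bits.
2.2115 bits

H(X,Y) = -Σ_{x,y} P(x,y) log₂ P(x,y). Per-cell terms -P(x,y)·log₂P(x,y):
  X=0: 0.529275, 0.264168, 0.511219
  X=1: 0.314494, 0.468308, 0.124078
Sum of the 6 terms: H(X,Y) = 2.2115 bits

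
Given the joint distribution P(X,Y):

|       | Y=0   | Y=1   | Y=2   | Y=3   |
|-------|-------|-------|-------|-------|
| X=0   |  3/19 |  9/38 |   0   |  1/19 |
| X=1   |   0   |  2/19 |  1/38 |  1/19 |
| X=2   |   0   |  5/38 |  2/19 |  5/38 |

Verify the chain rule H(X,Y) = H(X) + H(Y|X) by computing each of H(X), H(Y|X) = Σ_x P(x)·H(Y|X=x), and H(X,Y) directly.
H(X) = 1.4995 bits, H(Y|X) = 1.4522 bits, H(X,Y) = 2.9517 bits

Marginal of X (row sums):
  P(X=0) = 3/19 + 9/38 + 0 + 1/19 = 17/38
  P(X=1) = 0 + 2/19 + 1/38 + 1/19 = 7/38
  P(X=2) = 0 + 5/38 + 2/19 + 5/38 = 7/19
H(X) = -[(17/38)·log₂(17/38) + (7/38)·log₂(7/38) + (7/19)·log₂(7/19)]
  = 0.51916 + 0.44958 + 0.53074 = 1.4995 bits

H(Y|X) = Σ_x P(x)·H(Y|X=x):
  X=0: P(X=0) = 17/38, P(Y|X=0) = (6/17, 9/17, 0, 2/17) → H(Y|X=0) = 1.37928
  X=1: P(X=1) = 7/38, P(Y|X=1) = (0, 4/7, 1/7, 2/7) → H(Y|X=1) = 1.37878
  X=2: P(X=2) = 7/19, P(Y|X=2) = (0, 5/14, 2/7, 5/14) → H(Y|X=2) = 1.57741
H(Y|X) = (17/38)·1.37928 + (7/38)·1.37878 + (7/19)·1.57741 = 1.4522 bits

H(X,Y) = -Σ_{x,y} P(x,y) log₂ P(x,y). Per-cell terms -P(x,y)·log₂P(x,y):
  X=0: 0.42047, 0.49216, 0.00000, 0.22358
  X=1: 0.00000, 0.34189, 0.13810, 0.22358
  X=2: 0.00000, 0.38500, 0.34189, 0.38500
  (cells with P = 0 contribute 0)
Sum of the 12 terms: H(X,Y) = 2.9517 bits

Chain rule check:
  H(X) + H(Y|X) = 1.4995 + 1.4522 = 2.9517 bits
  H(X,Y) = 2.9517 bits
✓ Chain rule verified.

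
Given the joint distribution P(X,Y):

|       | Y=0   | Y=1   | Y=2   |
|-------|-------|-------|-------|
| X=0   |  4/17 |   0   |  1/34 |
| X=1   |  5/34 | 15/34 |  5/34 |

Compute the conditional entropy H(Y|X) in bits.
1.1413 bits

H(Y|X) = H(X,Y) - H(X)

H(X,Y) = -Σ_{x,y} P(x,y) log₂ P(x,y). Per-cell terms -P(x,y)·log₂P(x,y):
  X=0: 0.491168, 0.000000, 0.149631
  X=1: 0.406696, 0.520841, 0.406696
  (cells with P = 0 contribute 0)
Sum of the 6 terms: H(X,Y) = 1.975032 bits

Marginal of X (row sums):
  P(X=0) = 4/17 + 0 + 1/34 = 9/34
  P(X=1) = 5/34 + 15/34 + 5/34 = 25/34
H(X) = -[(9/34)·log₂(9/34) + (25/34)·log₂(25/34)]
  = 0.507584 + 0.326181 = 0.833765 bits

H(Y|X) = H(X,Y) - H(X) = 1.975032 - 0.833765 = 1.1413 bits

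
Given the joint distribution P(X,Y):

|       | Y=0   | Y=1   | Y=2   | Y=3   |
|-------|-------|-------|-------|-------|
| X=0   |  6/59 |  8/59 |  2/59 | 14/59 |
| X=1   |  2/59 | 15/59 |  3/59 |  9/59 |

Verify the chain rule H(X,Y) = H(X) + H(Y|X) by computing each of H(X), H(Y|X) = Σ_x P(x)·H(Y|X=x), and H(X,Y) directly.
H(X) = 0.9998 bits, H(Y|X) = 1.6845 bits, H(X,Y) = 2.6843 bits

Marginal of X (row sums):
  P(X=0) = 6/59 + 8/59 + 2/59 + 14/59 = 30/59
  P(X=1) = 2/59 + 15/59 + 3/59 + 9/59 = 29/59
H(X) = -[(30/59)·log₂(30/59) + (29/59)·log₂(29/59)]
  = 0.49615 + 0.50365 = 0.9998 bits

H(Y|X) = Σ_x P(x)·H(Y|X=x):
  X=0: P(X=0) = 30/59, P(Y|X=0) = (1/5, 4/15, 1/15, 7/15) → H(Y|X=0) = 1.74647
  X=1: P(X=1) = 29/59, P(Y|X=1) = (2/29, 15/29, 3/29, 9/29) → H(Y|X=1) = 1.62048
H(Y|X) = (30/59)·1.74647 + (29/59)·1.62048 = 1.6845 bits

H(X,Y) = -Σ_{x,y} P(x,y) log₂ P(x,y). Per-cell terms -P(x,y)·log₂P(x,y):
  X=0: 0.33536, 0.39087, 0.16551, 0.49244
  X=1: 0.16551, 0.50231, 0.21853, 0.41380
Sum of the 8 terms: H(X,Y) = 2.6843 bits

Chain rule check:
  H(X) + H(Y|X) = 0.9998 + 1.6845 = 2.6843 bits
  H(X,Y) = 2.6843 bits
✓ Chain rule verified.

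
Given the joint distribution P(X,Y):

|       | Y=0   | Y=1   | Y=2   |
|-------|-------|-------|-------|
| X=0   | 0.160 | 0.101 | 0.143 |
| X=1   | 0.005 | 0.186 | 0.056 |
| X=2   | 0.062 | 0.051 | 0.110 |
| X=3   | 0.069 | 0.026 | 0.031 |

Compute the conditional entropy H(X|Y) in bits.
1.6774 bits

H(X|Y) = H(X,Y) - H(Y)

H(X,Y) = -Σ_{x,y} P(x,y) log₂ P(x,y). Per-cell terms -P(x,y)·log₂P(x,y):
  X=0: 0.423017, 0.334065, 0.401246
  X=1: 0.038219, 0.451352, 0.232872
  X=2: 0.248718, 0.218961, 0.350287
  X=3: 0.266151, 0.136899, 0.155359
Sum of the 12 terms: H(X,Y) = 3.25715 bits

Marginal of Y (column sums):
  P(Y=0) = 0.160 + 0.005 + 0.062 + 0.069 = 0.296
  P(Y=1) = 0.101 + 0.186 + 0.051 + 0.026 = 0.364
  P(Y=2) = 0.143 + 0.056 + 0.110 + 0.031 = 0.340
H(Y) = -[0.296·log₂(0.296) + 0.364·log₂(0.364) + 0.340·log₂(0.340)]
  = 0.519874 + 0.530708 + 0.529174 = 1.57976 bits

H(X|Y) = H(X,Y) - H(Y) = 3.25715 - 1.57976 = 1.6774 bits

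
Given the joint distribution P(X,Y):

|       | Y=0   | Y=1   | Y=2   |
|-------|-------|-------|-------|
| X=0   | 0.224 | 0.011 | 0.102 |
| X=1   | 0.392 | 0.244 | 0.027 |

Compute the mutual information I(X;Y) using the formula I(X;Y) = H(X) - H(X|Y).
0.1785 bits

I(X;Y) = H(X) - H(X|Y)

Marginal of X (row sums):
  P(X=0) = 0.224 + 0.011 + 0.102 = 0.337
  P(X=1) = 0.392 + 0.244 + 0.027 = 0.663
H(X) = -[0.337·log₂(0.337) + 0.663·log₂(0.663)]
  = 0.5288 + 0.3931 = 0.9219 bits

Marginal of Y (column sums):
  P(Y=0) = 0.224 + 0.392 = 0.616
  P(Y=1) = 0.011 + 0.244 = 0.255
  P(Y=2) = 0.102 + 0.027 = 0.129
H(X|Y) = Σ_y P(y)·H(X|Y=y):
  Y=0: P(Y=0) = 0.616, P(X|Y=0) = (4/11, 7/11) → H(X|Y=0) = 0.9457
  Y=1: P(Y=1) = 0.255, P(X|Y=1) = (11/255, 244/255) → H(X|Y=1) = 0.2565
  Y=2: P(Y=2) = 0.129, P(X|Y=2) = (34/43, 9/43) → H(X|Y=2) = 0.7401
H(X|Y) = 0.616·0.9457 + 0.255·0.2565 + 0.129·0.7401 = 0.7434 bits

I(X;Y) = H(X) - H(X|Y) = 0.9219 - 0.7434 = 0.1785 bits

Cross-check via I(X;Y) = H(X) + H(Y) - H(X,Y): computing H(Y) from the column sums and H(X,Y) from the 6 cells in the same way gives H(Y) = 1.3144 bits and H(X,Y) = 2.0578 bits, so
I(X;Y) = 0.9219 + 1.3144 - 2.0578 = 0.1785 bits ✓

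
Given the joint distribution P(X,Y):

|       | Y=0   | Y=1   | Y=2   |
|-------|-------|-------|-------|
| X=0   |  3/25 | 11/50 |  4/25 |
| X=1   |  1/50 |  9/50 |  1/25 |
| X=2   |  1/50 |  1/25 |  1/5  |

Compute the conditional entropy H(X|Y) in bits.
1.3047 bits

H(X|Y) = H(X,Y) - H(Y)

H(X,Y) = -Σ_{x,y} P(x,y) log₂ P(x,y). Per-cell terms -P(x,y)·log₂P(x,y):
  X=0: 0.36707, 0.48057, 0.42302
  X=1: 0.11288, 0.44531, 0.18575
  X=2: 0.11288, 0.18575, 0.46439
Sum of the 9 terms: H(X,Y) = 2.7776 bits

Marginal of Y (column sums):
  P(Y=0) = 3/25 + 1/50 + 1/50 = 4/25
  P(Y=1) = 11/50 + 9/50 + 1/25 = 11/25
  P(Y=2) = 4/25 + 1/25 + 1/5 = 2/5
H(Y) = -[(4/25)·log₂(4/25) + (11/25)·log₂(11/25) + (2/5)·log₂(2/5)]
  = 0.42302 + 0.52115 + 0.52877 = 1.4729 bits

H(X|Y) = H(X,Y) - H(Y) = 2.7776 - 1.4729 = 1.3047 bits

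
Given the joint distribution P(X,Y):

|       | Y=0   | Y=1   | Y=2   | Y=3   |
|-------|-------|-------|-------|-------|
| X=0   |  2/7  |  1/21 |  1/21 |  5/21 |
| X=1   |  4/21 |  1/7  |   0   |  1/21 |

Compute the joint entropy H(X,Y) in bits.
2.4935 bits

H(X,Y) = -Σ_{x,y} P(x,y) log₂ P(x,y). Per-cell terms -P(x,y)·log₂P(x,y):
  X=0: 0.516387, 0.209158, 0.209158, 0.492950
  X=1: 0.455680, 0.401051, 0.000000, 0.209158
  (cells with P = 0 contribute 0)
Sum of the 8 terms: H(X,Y) = 2.4935 bits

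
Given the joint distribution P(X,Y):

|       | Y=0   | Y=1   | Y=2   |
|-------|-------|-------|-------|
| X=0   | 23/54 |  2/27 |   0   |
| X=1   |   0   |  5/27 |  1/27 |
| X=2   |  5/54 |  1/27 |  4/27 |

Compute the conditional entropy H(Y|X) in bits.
0.8358 bits

H(Y|X) = H(X,Y) - H(X)

H(X,Y) = -Σ_{x,y} P(x,y) log₂ P(x,y). Per-cell terms -P(x,y)·log₂P(x,y):
  X=0: 0.524453, 0.278140, 0.000000
  X=1: 0.000000, 0.450548, 0.176107
  X=2: 0.317867, 0.176107, 0.408131
  (cells with P = 0 contribute 0)
Sum of the 9 terms: H(X,Y) = 2.33135 bits

Marginal of X (row sums):
  P(X=0) = 23/54 + 2/27 + 0 = 1/2
  P(X=1) = 0 + 5/27 + 1/27 = 2/9
  P(X=2) = 5/54 + 1/27 + 4/27 = 5/18
H(X) = -[(1/2)·log₂(1/2) + (2/9)·log₂(2/9) + (5/18)·log₂(5/18)]
  = 0.500000 + 0.482206 + 0.513332 = 1.49554 bits

H(Y|X) = H(X,Y) - H(X) = 2.33135 - 1.49554 = 0.8358 bits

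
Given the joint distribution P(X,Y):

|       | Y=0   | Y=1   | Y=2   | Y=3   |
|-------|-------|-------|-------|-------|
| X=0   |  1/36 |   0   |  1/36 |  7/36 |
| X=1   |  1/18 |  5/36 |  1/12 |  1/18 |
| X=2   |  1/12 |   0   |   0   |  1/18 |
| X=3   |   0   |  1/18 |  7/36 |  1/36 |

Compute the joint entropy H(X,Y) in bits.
3.2693 bits

H(X,Y) = -Σ_{x,y} P(x,y) log₂ P(x,y). Per-cell terms -P(x,y)·log₂P(x,y):
  X=0: 0.14361, 0.00000, 0.14361, 0.45939
  X=1: 0.23166, 0.39556, 0.29875, 0.23166
  X=2: 0.29875, 0.00000, 0.00000, 0.23166
  X=3: 0.00000, 0.23166, 0.45939, 0.14361
  (cells with P = 0 contribute 0)
Sum of the 16 terms: H(X,Y) = 3.2693 bits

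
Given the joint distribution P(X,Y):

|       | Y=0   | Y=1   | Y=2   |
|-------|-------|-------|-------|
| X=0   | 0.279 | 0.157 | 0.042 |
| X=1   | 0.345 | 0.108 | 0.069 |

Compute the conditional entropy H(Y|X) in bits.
1.2693 bits

H(Y|X) = H(X,Y) - H(X)

H(X,Y) = -Σ_{x,y} P(x,y) log₂ P(x,y). Per-cell terms -P(x,y)·log₂P(x,y):
  X=0: 0.51382, 0.41937, 0.19209
  X=1: 0.52969, 0.34678, 0.26615
Sum of the 6 terms: H(X,Y) = 2.2679 bits

Marginal of X (row sums):
  P(X=0) = 0.279 + 0.157 + 0.042 = 0.478
  P(X=1) = 0.345 + 0.108 + 0.069 = 0.522
H(X) = -[0.478·log₂(0.478) + 0.522·log₂(0.522)]
  = 0.50903 + 0.48957 = 0.9986 bits

H(Y|X) = H(X,Y) - H(X) = 2.2679 - 0.9986 = 1.2693 bits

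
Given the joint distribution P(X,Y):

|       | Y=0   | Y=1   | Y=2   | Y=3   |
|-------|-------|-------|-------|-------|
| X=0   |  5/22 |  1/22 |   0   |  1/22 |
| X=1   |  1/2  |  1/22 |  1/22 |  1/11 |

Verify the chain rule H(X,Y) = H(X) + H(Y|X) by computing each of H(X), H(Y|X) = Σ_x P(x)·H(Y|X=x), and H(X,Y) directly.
H(X) = 0.9024 bits, H(Y|X) = 1.2087 bits, H(X,Y) = 2.1111 bits

Marginal of X (row sums):
  P(X=0) = 5/22 + 1/22 + 0 + 1/22 = 7/22
  P(X=1) = 1/2 + 1/22 + 1/22 + 1/11 = 15/22
H(X) = -[(7/22)·log₂(7/22) + (15/22)·log₂(15/22)]
  = 0.5257 + 0.3767 = 0.9024 bits

H(Y|X) = Σ_x P(x)·H(Y|X=x):
  X=0: P(X=0) = 7/22, P(Y|X=0) = (5/7, 1/7, 0, 1/7) → H(Y|X=0) = 1.1488
  X=1: P(X=1) = 15/22, P(Y|X=1) = (11/15, 1/15, 1/15, 2/15) → H(Y|X=1) = 1.2366
H(Y|X) = (7/22)·1.1488 + (15/22)·1.2366 = 1.2087 bits

H(X,Y) = -Σ_{x,y} P(x,y) log₂ P(x,y). Per-cell terms -P(x,y)·log₂P(x,y):
  X=0: 0.4858, 0.2027, 0.0000, 0.2027
  X=1: 0.5000, 0.2027, 0.2027, 0.3145
  (cells with P = 0 contribute 0)
Sum of the 8 terms: H(X,Y) = 2.1111 bits

Chain rule check:
  H(X) + H(Y|X) = 0.9024 + 1.2087 = 2.1111 bits
  H(X,Y) = 2.1111 bits
✓ Chain rule verified.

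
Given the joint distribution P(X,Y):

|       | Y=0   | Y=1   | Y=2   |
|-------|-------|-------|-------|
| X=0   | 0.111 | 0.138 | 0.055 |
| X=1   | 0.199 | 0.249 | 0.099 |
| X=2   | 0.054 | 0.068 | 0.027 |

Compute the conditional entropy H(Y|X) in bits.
1.4939 bits

H(Y|X) = H(X,Y) - H(X)

H(X,Y) = -Σ_{x,y} P(x,y) log₂ P(x,y). Per-cell terms -P(x,y)·log₂P(x,y):
  X=0: 0.35202, 0.39430, 0.23014
  X=1: 0.46350, 0.49944, 0.33031
  X=2: 0.22739, 0.26373, 0.14069
Sum of the 9 terms: H(X,Y) = 2.9015 bits

Marginal of X (row sums):
  P(X=0) = 0.111 + 0.138 + 0.055 = 0.304
  P(X=1) = 0.199 + 0.249 + 0.099 = 0.547
  P(X=2) = 0.054 + 0.068 + 0.027 = 0.149
H(X) = -[0.304·log₂(0.304) + 0.547·log₂(0.547) + 0.149·log₂(0.149)]
  = 0.52223 + 0.47610 + 0.40925 = 1.4076 bits

H(Y|X) = H(X,Y) - H(X) = 2.9015 - 1.4076 = 1.4939 bits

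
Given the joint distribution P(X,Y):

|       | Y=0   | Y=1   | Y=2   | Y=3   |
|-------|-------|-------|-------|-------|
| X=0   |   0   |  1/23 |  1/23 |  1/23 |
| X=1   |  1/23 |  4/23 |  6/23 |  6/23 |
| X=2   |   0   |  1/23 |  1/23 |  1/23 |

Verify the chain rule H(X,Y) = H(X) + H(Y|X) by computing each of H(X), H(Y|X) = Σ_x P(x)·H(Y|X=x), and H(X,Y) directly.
H(X) = 1.0889 bits, H(Y|X) = 1.7381 bits, H(X,Y) = 2.8271 bits

Marginal of X (row sums):
  P(X=0) = 0 + 1/23 + 1/23 + 1/23 = 3/23
  P(X=1) = 1/23 + 4/23 + 6/23 + 6/23 = 17/23
  P(X=2) = 0 + 1/23 + 1/23 + 1/23 = 3/23
H(X) = -[(3/23)·log₂(3/23) + (17/23)·log₂(17/23) + (3/23)·log₂(3/23)]
  = 0.38330 + 0.32233 + 0.38330 = 1.0889 bits

H(Y|X) = Σ_x P(x)·H(Y|X=x):
  X=0: P(X=0) = 3/23, P(Y|X=0) = (0, 1/3, 1/3, 1/3) → H(Y|X=0) = 1.58496
  X=1: P(X=1) = 17/23, P(Y|X=1) = (1/17, 4/17, 6/17, 6/17) → H(Y|X=1) = 1.79220
  X=2: P(X=2) = 3/23, P(Y|X=2) = (0, 1/3, 1/3, 1/3) → H(Y|X=2) = 1.58496
H(Y|X) = (3/23)·1.58496 + (17/23)·1.79220 + (3/23)·1.58496 = 1.7381 bits

H(X,Y) = -Σ_{x,y} P(x,y) log₂ P(x,y). Per-cell terms -P(x,y)·log₂P(x,y):
  X=0: 0.00000, 0.19668, 0.19668, 0.19668
  X=1: 0.19668, 0.43888, 0.50572, 0.50572
  X=2: 0.00000, 0.19668, 0.19668, 0.19668
  (cells with P = 0 contribute 0)
Sum of the 12 terms: H(X,Y) = 2.8271 bits

Chain rule check:
  H(X) + H(Y|X) = 1.0889 + 1.7381 = 2.8270 bits
  H(X,Y) = 2.8271 bits
✓ Chain rule verified (Δ = 0.0001 is 4-dp rounding noise: each of the three values was rounded independently).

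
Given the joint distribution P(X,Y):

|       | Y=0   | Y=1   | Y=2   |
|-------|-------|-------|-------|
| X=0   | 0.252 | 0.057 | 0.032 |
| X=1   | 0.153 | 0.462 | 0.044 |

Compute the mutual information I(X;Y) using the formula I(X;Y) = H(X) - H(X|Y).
0.2046 bits

I(X;Y) = H(X) - H(X|Y)

Marginal of X (row sums):
  P(X=0) = 0.252 + 0.057 + 0.032 = 0.341
  P(X=1) = 0.153 + 0.462 + 0.044 = 0.659
H(X) = -[0.341·log₂(0.341) + 0.659·log₂(0.659)]
  = 0.529285 + 0.396487 = 0.92577 bits

Marginal of Y (column sums):
  P(Y=0) = 0.252 + 0.153 = 0.405
  P(Y=1) = 0.057 + 0.462 = 0.519
  P(Y=2) = 0.032 + 0.044 = 0.076
H(X|Y) = Σ_y P(y)·H(X|Y=y):
  Y=0: P(Y=0) = 0.405, P(X|Y=0) = (28/45, 17/45) → H(X|Y=0) = 0.956457
  Y=1: P(Y=1) = 0.519, P(X|Y=1) = (19/173, 154/173) → H(X|Y=1) = 0.499393
  Y=2: P(Y=2) = 0.076, P(X|Y=2) = (8/19, 11/19) → H(X|Y=2) = 0.981941
H(X|Y) = 0.405·0.956457 + 0.519·0.499393 + 0.076·0.981941 = 0.72118 bits

I(X;Y) = H(X) - H(X|Y) = 0.92577 - 0.72118 = 0.2046 bits

Cross-check via I(X;Y) = H(X) + H(Y) - H(X,Y): computing H(Y) from the column sums and H(X,Y) from the 6 cells in the same way gives H(Y) = 1.30175 bits and H(X,Y) = 2.02293 bits, so
I(X;Y) = 0.92577 + 1.30175 - 2.02293 = 0.2046 bits ✓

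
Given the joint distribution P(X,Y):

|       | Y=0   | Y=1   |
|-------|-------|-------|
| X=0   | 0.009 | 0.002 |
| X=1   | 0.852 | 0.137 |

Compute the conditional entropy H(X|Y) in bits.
0.0872 bits

H(X|Y) = H(X,Y) - H(Y)

H(X,Y) = -Σ_{x,y} P(x,y) log₂ P(x,y). Per-cell terms -P(x,y)·log₂P(x,y):
  X=0: 0.06116, 0.01793
  X=1: 0.19688, 0.39288
Sum of the 4 terms: H(X,Y) = 0.66885 bits

Marginal of Y (column sums):
  P(Y=0) = 0.009 + 0.852 = 0.861
  P(Y=1) = 0.002 + 0.137 = 0.139
H(Y) = -[0.861·log₂(0.861) + 0.139·log₂(0.139)]
  = 0.18590 + 0.39571 = 0.58161 bits

H(X|Y) = H(X,Y) - H(Y) = 0.66885 - 0.58161 = 0.0872 bits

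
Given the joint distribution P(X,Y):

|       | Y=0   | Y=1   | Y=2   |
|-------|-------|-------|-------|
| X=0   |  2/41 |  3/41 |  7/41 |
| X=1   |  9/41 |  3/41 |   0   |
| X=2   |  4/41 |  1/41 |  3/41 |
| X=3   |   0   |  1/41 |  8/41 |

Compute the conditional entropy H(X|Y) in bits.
1.4931 bits

H(X|Y) = H(X,Y) - H(Y)

H(X,Y) = -Σ_{x,y} P(x,y) log₂ P(x,y). Per-cell terms -P(x,y)·log₂P(x,y):
  X=0: 0.2126, 0.2760, 0.4354
  X=1: 0.4802, 0.2760, 0.0000
  X=2: 0.3276, 0.1307, 0.2760
  X=3: 0.0000, 0.1307, 0.4600
  (cells with P = 0 contribute 0)
Sum of the 12 terms: H(X,Y) = 3.0052 bits

Marginal of Y (column sums):
  P(Y=0) = 2/41 + 9/41 + 4/41 + 0 = 15/41
  P(Y=1) = 3/41 + 3/41 + 1/41 + 1/41 = 8/41
  P(Y=2) = 7/41 + 0 + 3/41 + 8/41 = 18/41
H(Y) = -[(15/41)·log₂(15/41) + (8/41)·log₂(8/41) + (18/41)·log₂(18/41)]
  = 0.5307 + 0.4600 + 0.5214 = 1.5121 bits

H(X|Y) = H(X,Y) - H(Y) = 3.0052 - 1.5121 = 1.4931 bits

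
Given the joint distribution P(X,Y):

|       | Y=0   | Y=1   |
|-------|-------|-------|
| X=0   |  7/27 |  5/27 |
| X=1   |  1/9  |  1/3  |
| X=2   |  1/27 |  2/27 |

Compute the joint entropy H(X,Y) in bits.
2.2902 bits

H(X,Y) = -Σ_{x,y} P(x,y) log₂ P(x,y). Per-cell terms -P(x,y)·log₂P(x,y):
  X=0: 0.504916, 0.450548
  X=1: 0.352214, 0.528321
  X=2: 0.176107, 0.278140
Sum of the 6 terms: H(X,Y) = 2.2902 bits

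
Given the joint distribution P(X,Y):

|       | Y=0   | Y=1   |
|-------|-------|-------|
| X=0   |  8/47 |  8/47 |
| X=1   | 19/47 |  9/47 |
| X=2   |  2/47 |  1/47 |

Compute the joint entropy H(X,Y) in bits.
2.1665 bits

H(X,Y) = -Σ_{x,y} P(x,y) log₂ P(x,y). Per-cell terms -P(x,y)·log₂P(x,y):
  X=0: 0.43482, 0.43482
  X=1: 0.52822, 0.45664
  X=2: 0.19381, 0.11818
Sum of the 6 terms: H(X,Y) = 2.1665 bits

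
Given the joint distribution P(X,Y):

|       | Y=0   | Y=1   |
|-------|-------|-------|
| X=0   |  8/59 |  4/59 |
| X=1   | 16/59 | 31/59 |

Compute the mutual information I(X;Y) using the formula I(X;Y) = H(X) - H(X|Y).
0.0510 bits

I(X;Y) = H(X) - H(X|Y)

Marginal of X (row sums):
  P(X=0) = 8/59 + 4/59 = 12/59
  P(X=1) = 16/59 + 31/59 = 47/59
H(X) = -[(12/59)·log₂(12/59) + (47/59)·log₂(47/59)]
  = 0.467325 + 0.261331 = 0.72866 bits

Marginal of Y (column sums):
  P(Y=0) = 8/59 + 16/59 = 24/59
  P(Y=1) = 4/59 + 31/59 = 35/59
H(X|Y) = Σ_y P(y)·H(X|Y=y):
  Y=0: P(Y=0) = 24/59, P(X|Y=0) = (1/3, 2/3) → H(X|Y=0) = 0.918296
  Y=1: P(Y=1) = 35/59, P(X|Y=1) = (4/35, 31/35) → H(X|Y=1) = 0.512709
H(X|Y) = (24/59)·0.918296 + (35/59)·0.512709 = 0.67769 bits

I(X;Y) = H(X) - H(X|Y) = 0.72866 - 0.67769 = 0.0510 bits

Cross-check via I(X;Y) = H(X) + H(Y) - H(X,Y): computing H(Y) from the column sums and H(X,Y) from the 4 cells in the same way gives H(Y) = 0.97478 bits and H(X,Y) = 1.65247 bits, so
I(X;Y) = 0.72866 + 0.97478 - 1.65247 = 0.0510 bits ✓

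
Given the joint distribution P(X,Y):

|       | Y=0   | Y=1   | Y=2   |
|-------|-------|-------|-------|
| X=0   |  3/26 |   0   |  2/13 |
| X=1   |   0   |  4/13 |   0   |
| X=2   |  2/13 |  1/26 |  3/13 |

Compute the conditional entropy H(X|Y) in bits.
0.8129 bits

H(X|Y) = H(X,Y) - H(Y)

H(X,Y) = -Σ_{x,y} P(x,y) log₂ P(x,y). Per-cell terms -P(x,y)·log₂P(x,y):
  X=0: 0.35948, 0.00000, 0.41545
  X=1: 0.00000, 0.52321, 0.00000
  X=2: 0.41545, 0.18079, 0.48819
  (cells with P = 0 contribute 0)
Sum of the 9 terms: H(X,Y) = 2.3826 bits

Marginal of Y (column sums):
  P(Y=0) = 3/26 + 0 + 2/13 = 7/26
  P(Y=1) = 0 + 4/13 + 1/26 = 9/26
  P(Y=2) = 2/13 + 0 + 3/13 = 5/13
H(Y) = -[(7/26)·log₂(7/26) + (9/26)·log₂(9/26) + (5/13)·log₂(5/13)]
  = 0.50968 + 0.52979 + 0.53020 = 1.5697 bits

H(X|Y) = H(X,Y) - H(Y) = 2.3826 - 1.5697 = 0.8129 bits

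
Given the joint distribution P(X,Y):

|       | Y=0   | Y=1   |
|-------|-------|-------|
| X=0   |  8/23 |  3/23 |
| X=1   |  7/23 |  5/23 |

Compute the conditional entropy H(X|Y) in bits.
0.9821 bits

H(X|Y) = H(X,Y) - H(Y)

H(X,Y) = -Σ_{x,y} P(x,y) log₂ P(x,y). Per-cell terms -P(x,y)·log₂P(x,y):
  X=0: 0.52993, 0.38330
  X=1: 0.52232, 0.47862
Sum of the 4 terms: H(X,Y) = 1.9142 bits

Marginal of Y (column sums):
  P(Y=0) = 8/23 + 7/23 = 15/23
  P(Y=1) = 3/23 + 5/23 = 8/23
H(Y) = -[(15/23)·log₂(15/23) + (8/23)·log₂(8/23)]
  = 0.40218 + 0.52993 = 0.9321 bits

H(X|Y) = H(X,Y) - H(Y) = 1.9142 - 0.9321 = 0.9821 bits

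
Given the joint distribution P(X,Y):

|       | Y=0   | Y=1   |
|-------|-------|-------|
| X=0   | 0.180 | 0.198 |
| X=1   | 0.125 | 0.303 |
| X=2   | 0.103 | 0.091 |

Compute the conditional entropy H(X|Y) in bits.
1.4819 bits

H(X|Y) = H(X,Y) - H(Y)

H(X,Y) = -Σ_{x,y} P(x,y) log₂ P(x,y). Per-cell terms -P(x,y)·log₂P(x,y):
  X=0: 0.44531, 0.46261
  X=1: 0.37500, 0.52195
  X=2: 0.33777, 0.31468
Sum of the 6 terms: H(X,Y) = 2.4573 bits

Marginal of Y (column sums):
  P(Y=0) = 0.180 + 0.125 + 0.103 = 0.408
  P(Y=1) = 0.198 + 0.303 + 0.091 = 0.592
H(Y) = -[0.408·log₂(0.408) + 0.592·log₂(0.592)]
  = 0.52769 + 0.44775 = 0.9754 bits

H(X|Y) = H(X,Y) - H(Y) = 2.4573 - 0.9754 = 1.4819 bits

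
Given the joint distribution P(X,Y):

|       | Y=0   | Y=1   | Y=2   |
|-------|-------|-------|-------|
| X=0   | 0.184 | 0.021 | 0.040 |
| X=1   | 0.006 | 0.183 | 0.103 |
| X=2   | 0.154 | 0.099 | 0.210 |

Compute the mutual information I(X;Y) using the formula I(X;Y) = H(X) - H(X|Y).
0.3106 bits

I(X;Y) = H(X) - H(X|Y)

Marginal of X (row sums):
  P(X=0) = 0.184 + 0.021 + 0.040 = 0.245
  P(X=1) = 0.006 + 0.183 + 0.103 = 0.292
  P(X=2) = 0.154 + 0.099 + 0.210 = 0.463
H(X) = -[0.245·log₂(0.245) + 0.292·log₂(0.292) + 0.463·log₂(0.463)]
  = 0.497141 + 0.518580 + 0.514354 = 1.530075 bits

Marginal of Y (column sums):
  P(Y=0) = 0.184 + 0.006 + 0.154 = 0.344
  P(Y=1) = 0.021 + 0.183 + 0.099 = 0.303
  P(Y=2) = 0.040 + 0.103 + 0.210 = 0.353
H(X|Y) = Σ_y P(y)·H(X|Y=y):
  Y=0: P(Y=0) = 0.344, P(X|Y=0) = (23/43, 3/172, 77/172) → H(X|Y=0) = 1.103793
  Y=1: P(Y=1) = 0.303, P(X|Y=1) = (7/101, 61/101, 33/101) → H(X|Y=1) = 1.233543
  Y=2: P(Y=2) = 0.353, P(X|Y=2) = (40/353, 103/353, 210/353) → H(X|Y=2) = 1.320243
H(X|Y) = 0.344·1.103793 + 0.303·1.233543 + 0.353·1.320243 = 1.219514 bits

I(X;Y) = H(X) - H(X|Y) = 1.530075 - 1.219514 = 0.3106 bits

Cross-check via I(X;Y) = H(X) + H(Y) - H(X,Y): computing H(Y) from the column sums and H(X,Y) from the 9 cells in the same way gives H(Y) = 1.581843 bits and H(X,Y) = 2.801358 bits, so
I(X;Y) = 1.530075 + 1.581843 - 2.801358 = 0.3106 bits ✓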